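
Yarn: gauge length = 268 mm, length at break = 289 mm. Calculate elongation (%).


Formula: Elongation (%) = ((L_break - L0) / L0) * 100
Step 1: Extension = 289 - 268 = 21 mm
Step 2: Elongation = (21 / 268) * 100
Step 3: Elongation = 0.078358 * 100 = 7.8358% ≈ 7.8%

7.8%


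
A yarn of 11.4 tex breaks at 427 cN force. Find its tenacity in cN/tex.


Formula: Tenacity = Breaking force / Linear density
Tenacity = 427 cN / 11.4 tex
Tenacity = 37.46 cN/tex

37.46 cN/tex


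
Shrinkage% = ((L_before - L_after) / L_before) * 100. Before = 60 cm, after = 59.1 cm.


Formula: Shrinkage% = ((L_before - L_after) / L_before) * 100
Step 1: Shrinkage = 60 - 59.1 = 0.9 cm
Step 2: Shrinkage% = (0.9 / 60) * 100
Step 3: Shrinkage% = 0.015 * 100 = 1.5%

1.5%


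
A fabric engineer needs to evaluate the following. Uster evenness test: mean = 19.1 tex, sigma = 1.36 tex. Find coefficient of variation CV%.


Formula: CV% = (standard deviation / mean) * 100
Step 1: Ratio = 1.36 / 19.1 = 0.071204
Step 2: CV% = 0.071204 * 100 = 7.1204% ≈ 7.1%

7.1%


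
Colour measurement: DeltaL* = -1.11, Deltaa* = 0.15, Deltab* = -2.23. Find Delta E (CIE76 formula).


Formula: Delta E = sqrt(dL*^2 + da*^2 + db*^2)
Step 1: dL*^2 = (-1.11)^2 = 1.2321
Step 2: da*^2 = 0.15^2 = 0.0225
Step 3: db*^2 = (-2.23)^2 = 4.9729
Step 4: Sum = 1.2321 + 0.0225 + 4.9729 = 6.2275
Step 5: Delta E = sqrt(6.2275) = 2.5

2.5 Delta E


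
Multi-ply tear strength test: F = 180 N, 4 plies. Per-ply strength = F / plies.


Formula: Per-ply strength = Total force / Number of plies
Per-ply = 180 N / 4
Per-ply = 45 N

45 N


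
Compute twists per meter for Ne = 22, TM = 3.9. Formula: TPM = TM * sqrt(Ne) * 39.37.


Formula: TPM = TM * sqrt(Ne) * 39.37
Step 1: sqrt(Ne) = sqrt(22) = 4.6904
Step 2: TM * sqrt(Ne) = 3.9 * 4.6904 = 18.2926
Step 3: TPM = 18.2926 * 39.37 = 720 twists/m

720 twists/m


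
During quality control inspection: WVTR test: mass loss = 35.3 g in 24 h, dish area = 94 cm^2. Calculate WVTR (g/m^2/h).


Formula: WVTR = mass_loss / (area * time)
Step 1: Convert area: 94 cm^2 = 0.0094 m^2
Step 2: WVTR = 35.3 g / (0.0094 m^2 * 24 h)
Step 3: WVTR = 35.3 / 0.2256 = 156.5 g/m^2/h

156.5 g/m^2/h


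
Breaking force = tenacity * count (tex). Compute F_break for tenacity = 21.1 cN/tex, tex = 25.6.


Formula: Breaking force = Tenacity * Linear density
F = 21.1 cN/tex * 25.6 tex
F = 540.16 cN

540.16 cN


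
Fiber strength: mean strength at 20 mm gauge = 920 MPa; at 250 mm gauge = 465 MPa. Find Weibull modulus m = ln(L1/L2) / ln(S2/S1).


Formula: m = ln(L1/L2) / ln(S2/S1)
Step 1: ln(L1/L2) = ln(20/250) = -2.52573
Step 2: S2/S1 = 465/920 = 0.50543
Step 3: ln(S2/S1) = ln(0.50543) = -0.68235
Step 4: m = -2.52573 / -0.68235 = 3.70

3.70 (Weibull m)


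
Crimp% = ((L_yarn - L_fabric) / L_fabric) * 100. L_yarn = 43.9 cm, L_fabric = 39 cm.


Formula: Crimp% = ((L_yarn - L_fabric) / L_fabric) * 100
Step 1: Extension = 43.9 - 39 = 4.9 cm
Step 2: Crimp% = (4.9 / 39) * 100
Step 3: Crimp% = 0.125641 * 100 = 12.5641% ≈ 12.6%

12.6%


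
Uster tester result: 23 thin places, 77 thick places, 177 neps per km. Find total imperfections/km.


Formula: Total = thin places + thick places + neps
Total = 23 + 77 + 177
Total = 277 imperfections/km

277 imperfections/km


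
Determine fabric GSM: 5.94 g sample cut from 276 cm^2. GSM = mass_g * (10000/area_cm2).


Formula: GSM = mass_g / area_m2
Step 1: Convert area: 276 cm^2 = 276 / 10000 = 0.0276 m^2
Step 2: GSM = 5.94 g / 0.0276 m^2 = 215.2 g/m^2

215.2 g/m^2


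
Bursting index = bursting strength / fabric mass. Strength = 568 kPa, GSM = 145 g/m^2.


Formula: Bursting Index = Bursting Strength / Fabric GSM
BI = 568 kPa / 145 g/m^2
BI = 3.917 kPa/(g/m^2)

3.917 kPa/(g/m^2)


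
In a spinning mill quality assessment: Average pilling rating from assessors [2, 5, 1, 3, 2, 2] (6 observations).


Formula: Mean = sum / count
Sum = 2 + 5 + 1 + 3 + 2 + 2 = 15
Mean = 15 / 6 = 2.5

2.5


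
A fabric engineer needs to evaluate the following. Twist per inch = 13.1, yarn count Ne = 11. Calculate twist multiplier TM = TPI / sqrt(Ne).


Formula: TM = TPI / sqrt(Ne)
Step 1: sqrt(Ne) = sqrt(11) = 3.3166
Step 2: TM = 13.1 / 3.3166 = 3.95

3.95 TM


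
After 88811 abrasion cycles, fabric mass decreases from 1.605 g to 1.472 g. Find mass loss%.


Formula: Mass loss% = ((m_before - m_after) / m_before) * 100
Step 1: Mass loss = 1.605 - 1.472 = 0.133 g
Step 2: Ratio = 0.133 / 1.605 = 0.082866
Step 3: Mass loss% = 0.082866 * 100 = 8.2866% ≈ 8.29%

8.29%


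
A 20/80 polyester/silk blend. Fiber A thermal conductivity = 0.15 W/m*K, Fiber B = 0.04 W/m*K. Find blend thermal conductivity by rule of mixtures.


Formula: Blend property = (fraction_A * property_A) + (fraction_B * property_B)
Step 1: Contribution A = 20/100 * 0.15 W/m*K = 0.03 W/m*K
Step 2: Contribution B = 80/100 * 0.04 W/m*K = 0.032 W/m*K
Step 3: Blend thermal conductivity = 0.03 + 0.032 = 0.062 W/m*K

0.062 W/m*K


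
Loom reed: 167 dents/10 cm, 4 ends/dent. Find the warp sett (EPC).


Formula: EPC = (dents per 10 cm * ends per dent) / 10
Step 1: Total ends per 10 cm = 167 * 4 = 668
Step 2: EPC = 668 / 10 = 66.8 ends/cm

66.8 ends/cm


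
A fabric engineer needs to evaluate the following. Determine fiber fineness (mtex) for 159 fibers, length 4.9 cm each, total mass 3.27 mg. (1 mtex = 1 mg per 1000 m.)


Formula: fineness (mtex) = mass (mg) / total length (km) = (mass_mg / total_length_m) * 1000
Step 1: Convert fiber length: 4.9 cm = 0.049 m
Step 2: Total fiber length = 159 * 0.049 = 7.791 m
Step 3: Linear density = 3.27 mg / 7.791 m = 0.4197 mg/m
Step 4: fineness = 0.4197 * 1000 = 419.7 mtex

419.7 mtex


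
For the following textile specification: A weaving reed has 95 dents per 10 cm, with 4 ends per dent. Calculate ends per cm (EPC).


Formula: EPC = (dents per 10 cm * ends per dent) / 10
Step 1: Total ends per 10 cm = 95 * 4 = 380
Step 2: EPC = 380 / 10 = 38.0 ends/cm

38.0 ends/cm


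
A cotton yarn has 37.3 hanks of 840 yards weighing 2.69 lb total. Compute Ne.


Formula: Ne = hanks / mass_lb
Substituting: Ne = 37.3 / 2.69
Ne = 13.9

13.9 Ne


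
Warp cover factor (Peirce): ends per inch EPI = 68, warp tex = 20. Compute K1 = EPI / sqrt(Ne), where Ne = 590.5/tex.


Formula: K1 = EPI / sqrt(Ne), with Ne = 590.5 / tex_warp
Step 1: Ne = 590.5 / 20 = 29.525
Step 2: sqrt(Ne) = sqrt(29.525) = 5.4337
Step 3: K1 = 68 / 5.4337 = 12.5

12.5


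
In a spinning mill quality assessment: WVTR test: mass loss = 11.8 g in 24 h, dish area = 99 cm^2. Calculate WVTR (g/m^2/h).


Formula: WVTR = mass_loss / (area * time)
Step 1: Convert area: 99 cm^2 = 0.0099 m^2
Step 2: WVTR = 11.8 g / (0.0099 m^2 * 24 h)
Step 3: WVTR = 11.8 / 0.2376 = 49.7 g/m^2/h

49.7 g/m^2/h


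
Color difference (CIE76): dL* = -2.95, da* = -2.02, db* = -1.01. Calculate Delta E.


Formula: Delta E = sqrt(dL*^2 + da*^2 + db*^2)
Step 1: dL*^2 = (-2.95)^2 = 8.7025
Step 2: da*^2 = (-2.02)^2 = 4.0804
Step 3: db*^2 = (-1.01)^2 = 1.0201
Step 4: Sum = 8.7025 + 4.0804 + 1.0201 = 13.803
Step 5: Delta E = sqrt(13.803) = 3.72

3.72 Delta E


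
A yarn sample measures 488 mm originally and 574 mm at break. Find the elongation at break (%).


Formula: Elongation (%) = ((L_break - L0) / L0) * 100
Step 1: Extension = 574 - 488 = 86 mm
Step 2: Elongation = (86 / 488) * 100
Step 3: Elongation = 0.17623 * 100 = 17.623% ≈ 17.6%

17.6%


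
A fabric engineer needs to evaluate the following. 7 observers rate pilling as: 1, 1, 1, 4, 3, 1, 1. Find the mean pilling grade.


Formula: Mean = sum / count
Sum = 1 + 1 + 1 + 4 + 3 + 1 + 1 = 12
Mean = 12 / 7 = 1.7

1.7


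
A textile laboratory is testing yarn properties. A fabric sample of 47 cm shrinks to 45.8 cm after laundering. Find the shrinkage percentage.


Formula: Shrinkage% = ((L_before - L_after) / L_before) * 100
Step 1: Shrinkage = 47 - 45.8 = 1.2 cm
Step 2: Shrinkage% = (1.2 / 47) * 100
Step 3: Shrinkage% = 0.025532 * 100 = 2.5532% ≈ 2.6%

2.6%


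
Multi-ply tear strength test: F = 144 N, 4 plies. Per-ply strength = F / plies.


Formula: Per-ply strength = Total force / Number of plies
Per-ply = 144 N / 4
Per-ply = 36 N

36 N


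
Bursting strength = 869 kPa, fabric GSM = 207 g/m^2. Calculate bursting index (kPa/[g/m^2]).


Formula: Bursting Index = Bursting Strength / Fabric GSM
BI = 869 kPa / 207 g/m^2
BI = 4.198 kPa/(g/m^2)

4.198 kPa/(g/m^2)


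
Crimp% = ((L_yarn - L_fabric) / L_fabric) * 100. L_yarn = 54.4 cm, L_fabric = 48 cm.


Formula: Crimp% = ((L_yarn - L_fabric) / L_fabric) * 100
Step 1: Extension = 54.4 - 48 = 6.4 cm
Step 2: Crimp% = (6.4 / 48) * 100
Step 3: Crimp% = 0.133333 * 100 = 13.3333% ≈ 13.3%

13.3%


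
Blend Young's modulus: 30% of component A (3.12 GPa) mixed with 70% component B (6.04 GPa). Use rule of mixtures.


Formula: Blend property = (fraction_A * property_A) + (fraction_B * property_B)
Step 1: Contribution A = 30/100 * 3.12 GPa = 0.936 GPa
Step 2: Contribution B = 70/100 * 6.04 GPa = 4.228 GPa
Step 3: Blend Young's modulus = 0.936 + 4.228 = 5.164 GPa

5.164 GPa


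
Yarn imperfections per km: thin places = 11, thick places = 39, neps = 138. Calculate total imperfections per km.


Formula: Total = thin places + thick places + neps
Total = 11 + 39 + 138
Total = 188 imperfections/km

188 imperfections/km


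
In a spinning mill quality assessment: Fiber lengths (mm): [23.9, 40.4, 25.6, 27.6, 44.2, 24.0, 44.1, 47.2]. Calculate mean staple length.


Formula: Mean = sum of lengths / count
Sum = 23.9 + 40.4 + 25.6 + 27.6 + 44.2 + 24.0 + 44.1 + 47.2
Sum = 277.0 mm
Mean = 277.0 / 8 = 34.63 mm

34.63 mm


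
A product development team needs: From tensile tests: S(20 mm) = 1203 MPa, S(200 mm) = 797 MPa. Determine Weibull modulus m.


Formula: m = ln(L1/L2) / ln(S2/S1)
Step 1: ln(L1/L2) = ln(20/200) = -2.30259
Step 2: S2/S1 = 797/1203 = 0.66251
Step 3: ln(S2/S1) = ln(0.66251) = -0.41172
Step 4: m = -2.30259 / -0.41172 = 5.59

5.59 (Weibull m)


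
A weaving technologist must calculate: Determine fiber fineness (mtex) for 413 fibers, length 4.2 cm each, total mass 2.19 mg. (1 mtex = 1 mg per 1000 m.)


Formula: fineness (mtex) = mass (mg) / total length (km) = (mass_mg / total_length_m) * 1000
Step 1: Convert fiber length: 4.2 cm = 0.042 m
Step 2: Total fiber length = 413 * 0.042 = 17.346 m
Step 3: Linear density = 2.19 mg / 17.346 m = 0.1263 mg/m
Step 4: fineness = 0.1263 * 1000 = 126.3 mtex

126.3 mtex


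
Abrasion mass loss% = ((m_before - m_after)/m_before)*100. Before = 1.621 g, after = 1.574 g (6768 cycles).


Formula: Mass loss% = ((m_before - m_after) / m_before) * 100
Step 1: Mass loss = 1.621 - 1.574 = 0.047 g
Step 2: Ratio = 0.047 / 1.621 = 0.0289944
Step 3: Mass loss% = 0.0289944 * 100 = 2.89944% ≈ 2.90%

2.90%


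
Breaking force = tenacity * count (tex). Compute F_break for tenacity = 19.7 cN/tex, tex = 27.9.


Formula: Breaking force = Tenacity * Linear density
F = 19.7 cN/tex * 27.9 tex
F = 549.63 cN

549.63 cN


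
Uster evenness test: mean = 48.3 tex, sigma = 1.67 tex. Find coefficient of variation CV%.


Formula: CV% = (standard deviation / mean) * 100
Step 1: Ratio = 1.67 / 48.3 = 0.034576
Step 2: CV% = 0.034576 * 100 = 3.4576% ≈ 3.5%

3.5%


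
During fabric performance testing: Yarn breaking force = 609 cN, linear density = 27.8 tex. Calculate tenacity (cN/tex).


Formula: Tenacity = Breaking force / Linear density
Tenacity = 609 cN / 27.8 tex
Tenacity = 21.91 cN/tex

21.91 cN/tex


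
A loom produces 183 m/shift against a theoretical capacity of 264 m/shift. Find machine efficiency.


Formula: Efficiency% = (Actual output / Theoretical output) * 100
Efficiency% = (183 / 264) * 100
Efficiency% = 0.693182 * 100 = 69.3182% ≈ 69.3%

69.3%


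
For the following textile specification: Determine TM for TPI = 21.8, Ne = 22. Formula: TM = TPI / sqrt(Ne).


Formula: TM = TPI / sqrt(Ne)
Step 1: sqrt(Ne) = sqrt(22) = 4.6904
Step 2: TM = 21.8 / 4.6904 = 4.65

4.65 TM


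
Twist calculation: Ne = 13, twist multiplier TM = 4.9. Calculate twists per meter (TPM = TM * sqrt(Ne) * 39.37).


Formula: TPM = TM * sqrt(Ne) * 39.37
Step 1: sqrt(Ne) = sqrt(13) = 3.6056
Step 2: TM * sqrt(Ne) = 4.9 * 3.6056 = 17.6674
Step 3: TPM = 17.6674 * 39.37 = 696 twists/m

696 twists/m


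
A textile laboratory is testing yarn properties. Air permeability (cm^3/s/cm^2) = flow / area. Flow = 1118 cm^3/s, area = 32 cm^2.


Formula: Air Permeability = Airflow / Test Area
AP = 1118 cm^3/s / 32 cm^2
AP = 34.9 cm^3/s/cm^2

34.9 cm^3/s/cm^2


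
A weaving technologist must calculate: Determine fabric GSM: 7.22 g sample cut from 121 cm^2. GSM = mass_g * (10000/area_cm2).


Formula: GSM = mass_g / area_m2
Step 1: Convert area: 121 cm^2 = 121 / 10000 = 0.0121 m^2
Step 2: GSM = 7.22 g / 0.0121 m^2 = 596.7 g/m^2

596.7 g/m^2


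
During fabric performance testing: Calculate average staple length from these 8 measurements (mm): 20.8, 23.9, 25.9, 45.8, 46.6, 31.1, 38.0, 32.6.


Formula: Mean = sum of lengths / count
Sum = 20.8 + 23.9 + 25.9 + 45.8 + 46.6 + 31.1 + 38.0 + 32.6
Sum = 264.7 mm
Mean = 264.7 / 8 = 33.09 mm

33.09 mm


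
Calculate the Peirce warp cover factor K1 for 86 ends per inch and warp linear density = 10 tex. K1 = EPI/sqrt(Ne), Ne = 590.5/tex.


Formula: K1 = EPI / sqrt(Ne), with Ne = 590.5 / tex_warp
Step 1: Ne = 590.5 / 10 = 59.05
Step 2: sqrt(Ne) = sqrt(59.05) = 7.6844
Step 3: K1 = 86 / 7.6844 = 11.2

11.2


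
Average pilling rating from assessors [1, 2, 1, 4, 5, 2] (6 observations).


Formula: Mean = sum / count
Sum = 1 + 2 + 1 + 4 + 5 + 2 = 15
Mean = 15 / 6 = 2.5

2.5


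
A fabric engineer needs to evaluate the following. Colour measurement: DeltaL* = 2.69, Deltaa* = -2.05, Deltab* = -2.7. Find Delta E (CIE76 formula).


Formula: Delta E = sqrt(dL*^2 + da*^2 + db*^2)
Step 1: dL*^2 = 2.69^2 = 7.2361
Step 2: da*^2 = (-2.05)^2 = 4.2025
Step 3: db*^2 = (-2.7)^2 = 7.29
Step 4: Sum = 7.2361 + 4.2025 + 7.29 = 18.7286
Step 5: Delta E = sqrt(18.7286) = 4.33

4.33 Delta E


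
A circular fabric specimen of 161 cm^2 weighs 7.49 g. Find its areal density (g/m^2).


Formula: GSM = mass_g / area_m2
Step 1: Convert area: 161 cm^2 = 161 / 10000 = 0.0161 m^2
Step 2: GSM = 7.49 g / 0.0161 m^2 = 465.2 g/m^2

465.2 g/m^2


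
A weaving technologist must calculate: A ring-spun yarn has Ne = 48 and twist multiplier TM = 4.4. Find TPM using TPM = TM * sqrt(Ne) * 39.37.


Formula: TPM = TM * sqrt(Ne) * 39.37
Step 1: sqrt(Ne) = sqrt(48) = 6.9282
Step 2: TM * sqrt(Ne) = 4.4 * 6.9282 = 30.4841
Step 3: TPM = 30.4841 * 39.37 = 1200 twists/m

1200 twists/m


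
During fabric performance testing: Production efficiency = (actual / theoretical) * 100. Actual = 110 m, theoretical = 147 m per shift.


Formula: Efficiency% = (Actual output / Theoretical output) * 100
Efficiency% = (110 / 147) * 100
Efficiency% = 0.748299 * 100 = 74.8299% ≈ 74.8%

74.8%


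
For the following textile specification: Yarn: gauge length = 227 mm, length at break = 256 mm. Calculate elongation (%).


Formula: Elongation (%) = ((L_break - L0) / L0) * 100
Step 1: Extension = 256 - 227 = 29 mm
Step 2: Elongation = (29 / 227) * 100
Step 3: Elongation = 0.127753 * 100 = 12.7753% ≈ 12.8%

12.8%


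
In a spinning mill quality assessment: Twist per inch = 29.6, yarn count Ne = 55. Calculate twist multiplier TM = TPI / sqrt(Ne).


Formula: TM = TPI / sqrt(Ne)
Step 1: sqrt(Ne) = sqrt(55) = 7.4162
Step 2: TM = 29.6 / 7.4162 = 3.99

3.99 TM


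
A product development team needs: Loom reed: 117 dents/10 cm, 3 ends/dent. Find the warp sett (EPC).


Formula: EPC = (dents per 10 cm * ends per dent) / 10
Step 1: Total ends per 10 cm = 117 * 3 = 351
Step 2: EPC = 351 / 10 = 35.1 ends/cm

35.1 ends/cm


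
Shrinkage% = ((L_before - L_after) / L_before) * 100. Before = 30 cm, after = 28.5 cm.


Formula: Shrinkage% = ((L_before - L_after) / L_before) * 100
Step 1: Shrinkage = 30 - 28.5 = 1.5 cm
Step 2: Shrinkage% = (1.5 / 30) * 100
Step 3: Shrinkage% = 0.05 * 100 = 5.0%

5.0%


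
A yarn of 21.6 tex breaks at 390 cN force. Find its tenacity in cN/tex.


Formula: Tenacity = Breaking force / Linear density
Tenacity = 390 cN / 21.6 tex
Tenacity = 18.06 cN/tex

18.06 cN/tex


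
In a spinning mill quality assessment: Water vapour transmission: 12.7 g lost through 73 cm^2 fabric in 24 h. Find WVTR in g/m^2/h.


Formula: WVTR = mass_loss / (area * time)
Step 1: Convert area: 73 cm^2 = 0.0073 m^2
Step 2: WVTR = 12.7 g / (0.0073 m^2 * 24 h)
Step 3: WVTR = 12.7 / 0.1752 = 72.5 g/m^2/h

72.5 g/m^2/h


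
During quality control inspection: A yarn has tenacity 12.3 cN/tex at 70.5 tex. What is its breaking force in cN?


Formula: Breaking force = Tenacity * Linear density
F = 12.3 cN/tex * 70.5 tex
F = 867.15 cN

867.15 cN


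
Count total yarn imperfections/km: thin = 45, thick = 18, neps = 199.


Formula: Total = thin places + thick places + neps
Total = 45 + 18 + 199
Total = 262 imperfections/km

262 imperfections/km


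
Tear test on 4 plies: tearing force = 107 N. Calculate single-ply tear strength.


Formula: Per-ply strength = Total force / Number of plies
Per-ply = 107 N / 4
Per-ply = 26.75 N

26.75 N


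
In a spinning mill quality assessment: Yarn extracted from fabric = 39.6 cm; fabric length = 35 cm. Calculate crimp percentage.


Formula: Crimp% = ((L_yarn - L_fabric) / L_fabric) * 100
Step 1: Extension = 39.6 - 35 = 4.6 cm
Step 2: Crimp% = (4.6 / 35) * 100
Step 3: Crimp% = 0.131429 * 100 = 13.1429% ≈ 13.1%

13.1%


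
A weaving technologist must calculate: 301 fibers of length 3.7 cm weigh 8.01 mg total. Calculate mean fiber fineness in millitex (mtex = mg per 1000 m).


Formula: fineness (mtex) = mass (mg) / total length (km) = (mass_mg / total_length_m) * 1000
Step 1: Convert fiber length: 3.7 cm = 0.037 m
Step 2: Total fiber length = 301 * 0.037 = 11.137 m
Step 3: Linear density = 8.01 mg / 11.137 m = 0.7192 mg/m
Step 4: fineness = 0.7192 * 1000 = 719.2 mtex

719.2 mtex


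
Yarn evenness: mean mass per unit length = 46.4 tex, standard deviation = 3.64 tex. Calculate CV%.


Formula: CV% = (standard deviation / mean) * 100
Step 1: Ratio = 3.64 / 46.4 = 0.078448
Step 2: CV% = 0.078448 * 100 = 7.8448% ≈ 7.8%

7.8%


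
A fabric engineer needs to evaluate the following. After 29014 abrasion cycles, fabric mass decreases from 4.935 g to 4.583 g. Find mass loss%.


Formula: Mass loss% = ((m_before - m_after) / m_before) * 100
Step 1: Mass loss = 4.935 - 4.583 = 0.352 g
Step 2: Ratio = 0.352 / 4.935 = 0.0713273
Step 3: Mass loss% = 0.0713273 * 100 = 7.13273% ≈ 7.13%

7.13%


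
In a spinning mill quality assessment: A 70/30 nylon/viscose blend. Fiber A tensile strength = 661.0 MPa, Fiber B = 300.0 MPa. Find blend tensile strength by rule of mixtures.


Formula: Blend property = (fraction_A * property_A) + (fraction_B * property_B)
Step 1: Contribution A = 70/100 * 661.0 MPa = 462.7 MPa
Step 2: Contribution B = 30/100 * 300.0 MPa = 90.0 MPa
Step 3: Blend tensile strength = 462.7 + 90.0 = 552.7 MPa

552.7 MPa


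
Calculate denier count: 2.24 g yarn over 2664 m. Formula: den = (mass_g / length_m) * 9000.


Formula: den = (mass_g / length_m) * 9000
Substituting: den = (2.24 / 2664) * 9000
Intermediate: 2.24 / 2664 = 0.00084084 g/m
den = 0.00084084 * 9000 = 7.6 denier

7.6 denier


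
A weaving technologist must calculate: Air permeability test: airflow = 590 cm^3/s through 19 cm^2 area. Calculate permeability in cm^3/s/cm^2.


Formula: Air Permeability = Airflow / Test Area
AP = 590 cm^3/s / 19 cm^2
AP = 31.1 cm^3/s/cm^2

31.1 cm^3/s/cm^2


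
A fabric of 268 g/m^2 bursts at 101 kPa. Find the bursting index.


Formula: Bursting Index = Bursting Strength / Fabric GSM
BI = 101 kPa / 268 g/m^2
BI = 0.377 kPa/(g/m^2)

0.377 kPa/(g/m^2)


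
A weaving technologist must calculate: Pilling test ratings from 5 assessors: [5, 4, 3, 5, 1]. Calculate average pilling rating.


Formula: Mean = sum / count
Sum = 5 + 4 + 3 + 5 + 1 = 18
Mean = 18 / 5 = 3.6

3.6


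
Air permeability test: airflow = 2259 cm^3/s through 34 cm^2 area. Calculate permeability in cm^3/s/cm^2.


Formula: Air Permeability = Airflow / Test Area
AP = 2259 cm^3/s / 34 cm^2
AP = 66.4 cm^3/s/cm^2

66.4 cm^3/s/cm^2


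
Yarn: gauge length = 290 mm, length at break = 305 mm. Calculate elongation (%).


Formula: Elongation (%) = ((L_break - L0) / L0) * 100
Step 1: Extension = 305 - 290 = 15 mm
Step 2: Elongation = (15 / 290) * 100
Step 3: Elongation = 0.051724 * 100 = 5.1724% ≈ 5.2%

5.2%


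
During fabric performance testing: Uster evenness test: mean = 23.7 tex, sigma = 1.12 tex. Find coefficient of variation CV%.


Formula: CV% = (standard deviation / mean) * 100
Step 1: Ratio = 1.12 / 23.7 = 0.047257
Step 2: CV% = 0.047257 * 100 = 4.7257% ≈ 4.7%

4.7%


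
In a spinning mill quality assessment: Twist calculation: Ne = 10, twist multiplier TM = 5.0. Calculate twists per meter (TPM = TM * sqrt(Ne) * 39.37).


Formula: TPM = TM * sqrt(Ne) * 39.37
Step 1: sqrt(Ne) = sqrt(10) = 3.1623
Step 2: TM * sqrt(Ne) = 5.0 * 3.1623 = 15.8115
Step 3: TPM = 15.8115 * 39.37 = 622 twists/m

622 twists/m


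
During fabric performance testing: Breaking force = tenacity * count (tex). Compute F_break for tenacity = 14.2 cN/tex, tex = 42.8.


Formula: Breaking force = Tenacity * Linear density
F = 14.2 cN/tex * 42.8 tex
F = 607.76 cN

607.76 cN


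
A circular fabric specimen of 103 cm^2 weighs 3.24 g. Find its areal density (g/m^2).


Formula: GSM = mass_g / area_m2
Step 1: Convert area: 103 cm^2 = 103 / 10000 = 0.0103 m^2
Step 2: GSM = 3.24 g / 0.0103 m^2 = 314.6 g/m^2

314.6 g/m^2


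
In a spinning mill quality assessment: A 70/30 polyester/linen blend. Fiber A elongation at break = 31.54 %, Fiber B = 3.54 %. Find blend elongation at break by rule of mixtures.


Formula: Blend property = (fraction_A * property_A) + (fraction_B * property_B)
Step 1: Contribution A = 70/100 * 31.54 % = 22.078 %
Step 2: Contribution B = 30/100 * 3.54 % = 1.062 %
Step 3: Blend elongation at break = 22.078 + 1.062 = 23.14 %

23.14 %


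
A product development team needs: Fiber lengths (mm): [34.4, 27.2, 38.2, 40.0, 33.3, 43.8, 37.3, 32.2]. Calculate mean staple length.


Formula: Mean = sum of lengths / count
Sum = 34.4 + 27.2 + 38.2 + 40.0 + 33.3 + 43.8 + 37.3 + 32.2
Sum = 286.4 mm
Mean = 286.4 / 8 = 35.80 mm

35.80 mm


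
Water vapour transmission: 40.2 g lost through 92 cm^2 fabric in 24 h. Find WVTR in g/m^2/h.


Formula: WVTR = mass_loss / (area * time)
Step 1: Convert area: 92 cm^2 = 0.0092 m^2
Step 2: WVTR = 40.2 g / (0.0092 m^2 * 24 h)
Step 3: WVTR = 40.2 / 0.2208 = 182.1 g/m^2/h

182.1 g/m^2/h


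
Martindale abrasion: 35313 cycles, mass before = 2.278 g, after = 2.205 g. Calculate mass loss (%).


Formula: Mass loss% = ((m_before - m_after) / m_before) * 100
Step 1: Mass loss = 2.278 - 2.205 = 0.073 g
Step 2: Ratio = 0.073 / 2.278 = 0.0320457
Step 3: Mass loss% = 0.0320457 * 100 = 3.20457% ≈ 3.20%

3.20%


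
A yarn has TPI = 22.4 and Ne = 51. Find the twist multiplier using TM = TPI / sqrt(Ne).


Formula: TM = TPI / sqrt(Ne)
Step 1: sqrt(Ne) = sqrt(51) = 7.1414
Step 2: TM = 22.4 / 7.1414 = 3.14

3.14 TM


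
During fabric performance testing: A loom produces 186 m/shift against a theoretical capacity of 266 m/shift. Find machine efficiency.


Formula: Efficiency% = (Actual output / Theoretical output) * 100
Efficiency% = (186 / 266) * 100
Efficiency% = 0.699248 * 100 = 69.9248% ≈ 69.9%

69.9%


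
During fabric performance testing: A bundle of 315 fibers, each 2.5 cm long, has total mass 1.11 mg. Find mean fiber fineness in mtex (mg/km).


Formula: fineness (mtex) = mass (mg) / total length (km) = (mass_mg / total_length_m) * 1000
Step 1: Convert fiber length: 2.5 cm = 0.025 m
Step 2: Total fiber length = 315 * 0.025 = 7.875 m
Step 3: Linear density = 1.11 mg / 7.875 m = 0.1410 mg/m
Step 4: fineness = 0.1410 * 1000 = 141.0 mtex

141.0 mtex


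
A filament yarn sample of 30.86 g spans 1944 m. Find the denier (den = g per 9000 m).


Formula: den = (mass_g / length_m) * 9000
Substituting: den = (30.86 / 1944) * 9000
Intermediate: 30.86 / 1944 = 0.01587449 g/m
den = 0.01587449 * 9000 = 142.9 denier

142.9 denier


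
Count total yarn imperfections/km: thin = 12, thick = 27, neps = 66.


Formula: Total = thin places + thick places + neps
Total = 12 + 27 + 66
Total = 105 imperfections/km

105 imperfections/km


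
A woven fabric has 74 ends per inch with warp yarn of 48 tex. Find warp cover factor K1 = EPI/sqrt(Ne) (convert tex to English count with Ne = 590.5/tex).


Formula: K1 = EPI / sqrt(Ne), with Ne = 590.5 / tex_warp
Step 1: Ne = 590.5 / 48 = 12.302
Step 2: sqrt(Ne) = sqrt(12.302) = 3.5074
Step 3: K1 = 74 / 3.5074 = 21.1

21.1


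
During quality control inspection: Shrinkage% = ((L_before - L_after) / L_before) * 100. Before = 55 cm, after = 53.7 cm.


Formula: Shrinkage% = ((L_before - L_after) / L_before) * 100
Step 1: Shrinkage = 55 - 53.7 = 1.3 cm
Step 2: Shrinkage% = (1.3 / 55) * 100
Step 3: Shrinkage% = 0.023636 * 100 = 2.3636% ≈ 2.4%

2.4%


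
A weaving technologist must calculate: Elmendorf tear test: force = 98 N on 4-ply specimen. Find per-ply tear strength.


Formula: Per-ply strength = Total force / Number of plies
Per-ply = 98 N / 4
Per-ply = 24.5 N

24.5 N


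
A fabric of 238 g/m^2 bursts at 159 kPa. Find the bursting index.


Formula: Bursting Index = Bursting Strength / Fabric GSM
BI = 159 kPa / 238 g/m^2
BI = 0.668 kPa/(g/m^2)

0.668 kPa/(g/m^2)


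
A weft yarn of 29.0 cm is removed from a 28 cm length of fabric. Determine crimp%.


Formula: Crimp% = ((L_yarn - L_fabric) / L_fabric) * 100
Step 1: Extension = 29.0 - 28 = 1.0 cm
Step 2: Crimp% = (1.0 / 28) * 100
Step 3: Crimp% = 0.035714 * 100 = 3.5714% ≈ 3.6%

3.6%


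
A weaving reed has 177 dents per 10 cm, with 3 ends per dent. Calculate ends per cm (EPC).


Formula: EPC = (dents per 10 cm * ends per dent) / 10
Step 1: Total ends per 10 cm = 177 * 3 = 531
Step 2: EPC = 531 / 10 = 53.1 ends/cm

53.1 ends/cm


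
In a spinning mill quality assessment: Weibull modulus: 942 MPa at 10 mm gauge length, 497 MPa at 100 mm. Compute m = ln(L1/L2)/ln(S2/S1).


Formula: m = ln(L1/L2) / ln(S2/S1)
Step 1: ln(L1/L2) = ln(10/100) = -2.30259
Step 2: S2/S1 = 497/942 = 0.5276
Step 3: ln(S2/S1) = ln(0.5276) = -0.63942
Step 4: m = -2.30259 / -0.63942 = 3.60

3.60 (Weibull m)


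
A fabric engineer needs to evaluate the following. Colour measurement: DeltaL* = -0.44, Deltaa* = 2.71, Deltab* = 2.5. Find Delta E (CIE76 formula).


Formula: Delta E = sqrt(dL*^2 + da*^2 + db*^2)
Step 1: dL*^2 = (-0.44)^2 = 0.1936
Step 2: da*^2 = 2.71^2 = 7.3441
Step 3: db*^2 = 2.5^2 = 6.25
Step 4: Sum = 0.1936 + 7.3441 + 6.25 = 13.7877
Step 5: Delta E = sqrt(13.7877) = 3.71

3.71 Delta E


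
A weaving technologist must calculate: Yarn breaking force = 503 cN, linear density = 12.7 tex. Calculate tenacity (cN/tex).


Formula: Tenacity = Breaking force / Linear density
Tenacity = 503 cN / 12.7 tex
Tenacity = 39.61 cN/tex

39.61 cN/tex


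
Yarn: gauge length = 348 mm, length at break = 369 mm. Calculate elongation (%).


Formula: Elongation (%) = ((L_break - L0) / L0) * 100
Step 1: Extension = 369 - 348 = 21 mm
Step 2: Elongation = (21 / 348) * 100
Step 3: Elongation = 0.060345 * 100 = 6.0345% ≈ 6.0%

6.0%


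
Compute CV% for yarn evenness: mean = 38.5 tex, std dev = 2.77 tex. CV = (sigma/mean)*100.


Formula: CV% = (standard deviation / mean) * 100
Step 1: Ratio = 2.77 / 38.5 = 0.071948
Step 2: CV% = 0.071948 * 100 = 7.1948% ≈ 7.2%

7.2%


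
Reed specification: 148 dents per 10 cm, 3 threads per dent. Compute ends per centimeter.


Formula: EPC = (dents per 10 cm * ends per dent) / 10
Step 1: Total ends per 10 cm = 148 * 3 = 444
Step 2: EPC = 444 / 10 = 44.4 ends/cm

44.4 ends/cm


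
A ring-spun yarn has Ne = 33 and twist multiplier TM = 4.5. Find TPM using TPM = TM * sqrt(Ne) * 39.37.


Formula: TPM = TM * sqrt(Ne) * 39.37
Step 1: sqrt(Ne) = sqrt(33) = 5.7446
Step 2: TM * sqrt(Ne) = 4.5 * 5.7446 = 25.8507
Step 3: TPM = 25.8507 * 39.37 = 1018 twists/m

1018 twists/m


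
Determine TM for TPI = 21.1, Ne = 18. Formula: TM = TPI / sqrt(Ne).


Formula: TM = TPI / sqrt(Ne)
Step 1: sqrt(Ne) = sqrt(18) = 4.2426
Step 2: TM = 21.1 / 4.2426 = 4.97

4.97 TM


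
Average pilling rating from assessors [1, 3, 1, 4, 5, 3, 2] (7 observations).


Formula: Mean = sum / count
Sum = 1 + 3 + 1 + 4 + 5 + 3 + 2 = 19
Mean = 19 / 7 = 2.7

2.7


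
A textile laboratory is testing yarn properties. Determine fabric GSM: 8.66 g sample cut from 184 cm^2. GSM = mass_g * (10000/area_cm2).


Formula: GSM = mass_g / area_m2
Step 1: Convert area: 184 cm^2 = 184 / 10000 = 0.0184 m^2
Step 2: GSM = 8.66 g / 0.0184 m^2 = 470.7 g/m^2

470.7 g/m^2


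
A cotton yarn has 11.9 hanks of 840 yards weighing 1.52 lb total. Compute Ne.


Formula: Ne = hanks / mass_lb
Substituting: Ne = 11.9 / 1.52
Ne = 7.8

7.8 Ne


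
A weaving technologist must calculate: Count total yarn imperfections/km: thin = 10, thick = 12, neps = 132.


Formula: Total = thin places + thick places + neps
Total = 10 + 12 + 132
Total = 154 imperfections/km

154 imperfections/km


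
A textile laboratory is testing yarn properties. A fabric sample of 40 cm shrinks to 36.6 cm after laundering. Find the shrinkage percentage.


Formula: Shrinkage% = ((L_before - L_after) / L_before) * 100
Step 1: Shrinkage = 40 - 36.6 = 3.4 cm
Step 2: Shrinkage% = (3.4 / 40) * 100
Step 3: Shrinkage% = 0.085 * 100 = 8.5%

8.5%


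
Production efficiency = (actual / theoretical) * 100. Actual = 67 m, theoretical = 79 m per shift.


Formula: Efficiency% = (Actual output / Theoretical output) * 100
Efficiency% = (67 / 79) * 100
Efficiency% = 0.848101 * 100 = 84.8101% ≈ 84.8%

84.8%


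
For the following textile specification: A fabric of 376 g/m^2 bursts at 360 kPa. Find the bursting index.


Formula: Bursting Index = Bursting Strength / Fabric GSM
BI = 360 kPa / 376 g/m^2
BI = 0.957 kPa/(g/m^2)

0.957 kPa/(g/m^2)


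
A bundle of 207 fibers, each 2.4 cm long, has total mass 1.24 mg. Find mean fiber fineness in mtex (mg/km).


Formula: fineness (mtex) = mass (mg) / total length (km) = (mass_mg / total_length_m) * 1000
Step 1: Convert fiber length: 2.4 cm = 0.024 m
Step 2: Total fiber length = 207 * 0.024 = 4.968 m
Step 3: Linear density = 1.24 mg / 4.968 m = 0.2496 mg/m
Step 4: fineness = 0.2496 * 1000 = 249.6 mtex

249.6 mtex


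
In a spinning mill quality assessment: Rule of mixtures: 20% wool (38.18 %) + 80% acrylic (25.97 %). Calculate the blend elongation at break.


Formula: Blend property = (fraction_A * property_A) + (fraction_B * property_B)
Step 1: Contribution A = 20/100 * 38.18 % = 7.636 %
Step 2: Contribution B = 80/100 * 25.97 % = 20.776 %
Step 3: Blend elongation at break = 7.636 + 20.776 = 28.412 %

28.412 %


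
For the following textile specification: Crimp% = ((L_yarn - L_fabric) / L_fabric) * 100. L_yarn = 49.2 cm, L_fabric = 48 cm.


Formula: Crimp% = ((L_yarn - L_fabric) / L_fabric) * 100
Step 1: Extension = 49.2 - 48 = 1.2 cm
Step 2: Crimp% = (1.2 / 48) * 100
Step 3: Crimp% = 0.025 * 100 = 2.5%

2.5%


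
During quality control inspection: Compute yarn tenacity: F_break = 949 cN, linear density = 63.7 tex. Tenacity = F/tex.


Formula: Tenacity = Breaking force / Linear density
Tenacity = 949 cN / 63.7 tex
Tenacity = 14.90 cN/tex

14.90 cN/tex


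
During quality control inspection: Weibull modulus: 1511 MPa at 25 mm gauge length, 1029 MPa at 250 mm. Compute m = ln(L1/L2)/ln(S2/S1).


Formula: m = ln(L1/L2) / ln(S2/S1)
Step 1: ln(L1/L2) = ln(25/250) = -2.30259
Step 2: S2/S1 = 1029/1511 = 0.68101
Step 3: ln(S2/S1) = ln(0.68101) = -0.38418
Step 4: m = -2.30259 / -0.38418 = 5.99

5.99 (Weibull m)


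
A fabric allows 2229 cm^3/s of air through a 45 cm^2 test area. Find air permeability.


Formula: Air Permeability = Airflow / Test Area
AP = 2229 cm^3/s / 45 cm^2
AP = 49.5 cm^3/s/cm^2

49.5 cm^3/s/cm^2


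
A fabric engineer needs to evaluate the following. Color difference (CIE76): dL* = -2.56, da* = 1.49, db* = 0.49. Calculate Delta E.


Formula: Delta E = sqrt(dL*^2 + da*^2 + db*^2)
Step 1: dL*^2 = (-2.56)^2 = 6.5536
Step 2: da*^2 = 1.49^2 = 2.2201
Step 3: db*^2 = 0.49^2 = 0.2401
Step 4: Sum = 6.5536 + 2.2201 + 0.2401 = 9.0138
Step 5: Delta E = sqrt(9.0138) = 3.0

3.0 Delta E


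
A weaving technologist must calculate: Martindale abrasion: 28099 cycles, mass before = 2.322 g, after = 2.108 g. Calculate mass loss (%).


Formula: Mass loss% = ((m_before - m_after) / m_before) * 100
Step 1: Mass loss = 2.322 - 2.108 = 0.214 g
Step 2: Ratio = 0.214 / 2.322 = 0.0921619
Step 3: Mass loss% = 0.0921619 * 100 = 9.21619% ≈ 9.22%

9.22%


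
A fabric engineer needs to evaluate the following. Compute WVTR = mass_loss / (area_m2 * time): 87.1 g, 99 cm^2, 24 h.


Formula: WVTR = mass_loss / (area * time)
Step 1: Convert area: 99 cm^2 = 0.0099 m^2
Step 2: WVTR = 87.1 g / (0.0099 m^2 * 24 h)
Step 3: WVTR = 87.1 / 0.2376 = 366.6 g/m^2/h

366.6 g/m^2/h


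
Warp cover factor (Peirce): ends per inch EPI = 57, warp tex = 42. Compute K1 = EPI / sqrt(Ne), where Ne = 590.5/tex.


Formula: K1 = EPI / sqrt(Ne), with Ne = 590.5 / tex_warp
Step 1: Ne = 590.5 / 42 = 14.06
Step 2: sqrt(Ne) = sqrt(14.06) = 3.7497
Step 3: K1 = 57 / 3.7497 = 15.2

15.2


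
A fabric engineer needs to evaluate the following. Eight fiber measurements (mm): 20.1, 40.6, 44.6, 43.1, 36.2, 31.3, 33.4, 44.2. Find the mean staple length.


Formula: Mean = sum of lengths / count
Sum = 20.1 + 40.6 + 44.6 + 43.1 + 36.2 + 31.3 + 33.4 + 44.2
Sum = 293.5 mm
Mean = 293.5 / 8 = 36.69 mm

36.69 mm


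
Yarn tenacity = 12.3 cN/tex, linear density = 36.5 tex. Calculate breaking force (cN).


Formula: Breaking force = Tenacity * Linear density
F = 12.3 cN/tex * 36.5 tex
F = 448.95 cN

448.95 cN


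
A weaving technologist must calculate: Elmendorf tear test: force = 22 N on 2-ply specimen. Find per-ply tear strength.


Formula: Per-ply strength = Total force / Number of plies
Per-ply = 22 N / 2
Per-ply = 11 N

11 N


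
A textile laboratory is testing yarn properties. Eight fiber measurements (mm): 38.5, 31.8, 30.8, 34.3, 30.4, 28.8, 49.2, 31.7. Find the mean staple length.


Formula: Mean = sum of lengths / count
Sum = 38.5 + 31.8 + 30.8 + 34.3 + 30.4 + 28.8 + 49.2 + 31.7
Sum = 275.5 mm
Mean = 275.5 / 8 = 34.44 mm

34.44 mm


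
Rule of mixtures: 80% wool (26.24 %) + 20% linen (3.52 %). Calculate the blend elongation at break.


Formula: Blend property = (fraction_A * property_A) + (fraction_B * property_B)
Step 1: Contribution A = 80/100 * 26.24 % = 20.992 %
Step 2: Contribution B = 20/100 * 3.52 % = 0.704 %
Step 3: Blend elongation at break = 20.992 + 0.704 = 21.696 %

21.696 %


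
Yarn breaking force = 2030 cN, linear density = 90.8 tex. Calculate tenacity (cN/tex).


Formula: Tenacity = Breaking force / Linear density
Tenacity = 2030 cN / 90.8 tex
Tenacity = 22.36 cN/tex

22.36 cN/tex


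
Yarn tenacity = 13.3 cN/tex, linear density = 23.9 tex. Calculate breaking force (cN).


Formula: Breaking force = Tenacity * Linear density
F = 13.3 cN/tex * 23.9 tex
F = 317.87 cN

317.87 cN


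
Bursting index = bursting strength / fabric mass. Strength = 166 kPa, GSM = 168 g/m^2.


Formula: Bursting Index = Bursting Strength / Fabric GSM
BI = 166 kPa / 168 g/m^2
BI = 0.988 kPa/(g/m^2)

0.988 kPa/(g/m^2)


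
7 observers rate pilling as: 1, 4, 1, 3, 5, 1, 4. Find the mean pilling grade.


Formula: Mean = sum / count
Sum = 1 + 4 + 1 + 3 + 5 + 1 + 4 = 19
Mean = 19 / 7 = 2.7

2.7


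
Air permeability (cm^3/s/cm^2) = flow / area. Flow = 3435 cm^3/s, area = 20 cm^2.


Formula: Air Permeability = Airflow / Test Area
AP = 3435 cm^3/s / 20 cm^2
AP = 171.8 cm^3/s/cm^2

171.8 cm^3/s/cm^2


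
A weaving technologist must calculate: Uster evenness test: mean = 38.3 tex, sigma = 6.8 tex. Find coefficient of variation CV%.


Formula: CV% = (standard deviation / mean) * 100
Step 1: Ratio = 6.8 / 38.3 = 0.177546
Step 2: CV% = 0.177546 * 100 = 17.7546% ≈ 17.8%

17.8%


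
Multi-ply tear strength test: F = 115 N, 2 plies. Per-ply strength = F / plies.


Formula: Per-ply strength = Total force / Number of plies
Per-ply = 115 N / 2
Per-ply = 57.5 N

57.5 N


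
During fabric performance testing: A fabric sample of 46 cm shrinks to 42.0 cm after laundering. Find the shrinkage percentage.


Formula: Shrinkage% = ((L_before - L_after) / L_before) * 100
Step 1: Shrinkage = 46 - 42.0 = 4.0 cm
Step 2: Shrinkage% = (4.0 / 46) * 100
Step 3: Shrinkage% = 0.086957 * 100 = 8.6957% ≈ 8.7%

8.7%


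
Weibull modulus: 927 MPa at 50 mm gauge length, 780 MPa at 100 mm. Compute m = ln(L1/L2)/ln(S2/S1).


Formula: m = ln(L1/L2) / ln(S2/S1)
Step 1: ln(L1/L2) = ln(50/100) = -0.69315
Step 2: S2/S1 = 780/927 = 0.84142
Step 3: ln(S2/S1) = ln(0.84142) = -0.17266
Step 4: m = -0.69315 / -0.17266 = 4.01

4.01 (Weibull m)


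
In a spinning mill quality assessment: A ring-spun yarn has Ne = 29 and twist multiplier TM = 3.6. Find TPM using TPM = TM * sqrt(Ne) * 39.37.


Formula: TPM = TM * sqrt(Ne) * 39.37
Step 1: sqrt(Ne) = sqrt(29) = 5.3852
Step 2: TM * sqrt(Ne) = 3.6 * 5.3852 = 19.3867
Step 3: TPM = 19.3867 * 39.37 = 763 twists/m

763 twists/m


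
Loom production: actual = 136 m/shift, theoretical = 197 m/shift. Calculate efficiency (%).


Formula: Efficiency% = (Actual output / Theoretical output) * 100
Efficiency% = (136 / 197) * 100
Efficiency% = 0.690355 * 100 = 69.0355% ≈ 69.0%

69.0%


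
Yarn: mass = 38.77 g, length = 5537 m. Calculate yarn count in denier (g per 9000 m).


Formula: den = (mass_g / length_m) * 9000
Substituting: den = (38.77 / 5537) * 9000
Intermediate: 38.77 / 5537 = 0.00700199 g/m
den = 0.00700199 * 9000 = 63.0 denier

63.0 denier


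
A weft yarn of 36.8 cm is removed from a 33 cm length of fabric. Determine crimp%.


Formula: Crimp% = ((L_yarn - L_fabric) / L_fabric) * 100
Step 1: Extension = 36.8 - 33 = 3.8 cm
Step 2: Crimp% = (3.8 / 33) * 100
Step 3: Crimp% = 0.115152 * 100 = 11.5152% ≈ 11.5%

11.5%


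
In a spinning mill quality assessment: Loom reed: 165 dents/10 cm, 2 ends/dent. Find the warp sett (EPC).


Formula: EPC = (dents per 10 cm * ends per dent) / 10
Step 1: Total ends per 10 cm = 165 * 2 = 330
Step 2: EPC = 330 / 10 = 33.0 ends/cm

33.0 ends/cm


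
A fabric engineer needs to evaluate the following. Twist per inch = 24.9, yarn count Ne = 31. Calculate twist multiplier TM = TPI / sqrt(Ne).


Formula: TM = TPI / sqrt(Ne)
Step 1: sqrt(Ne) = sqrt(31) = 5.5678
Step 2: TM = 24.9 / 5.5678 = 4.47

4.47 TM


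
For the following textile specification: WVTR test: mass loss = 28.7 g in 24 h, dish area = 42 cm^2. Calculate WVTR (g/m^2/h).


Formula: WVTR = mass_loss / (area * time)
Step 1: Convert area: 42 cm^2 = 0.0042 m^2
Step 2: WVTR = 28.7 g / (0.0042 m^2 * 24 h)
Step 3: WVTR = 28.7 / 0.1008 = 284.7 g/m^2/h

284.7 g/m^2/h


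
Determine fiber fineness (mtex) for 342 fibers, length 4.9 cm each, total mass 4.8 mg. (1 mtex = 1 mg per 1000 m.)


Formula: fineness (mtex) = mass (mg) / total length (km) = (mass_mg / total_length_m) * 1000
Step 1: Convert fiber length: 4.9 cm = 0.049 m
Step 2: Total fiber length = 342 * 0.049 = 16.758 m
Step 3: Linear density = 4.8 mg / 16.758 m = 0.2864 mg/m
Step 4: fineness = 0.2864 * 1000 = 286.4 mtex

286.4 mtex


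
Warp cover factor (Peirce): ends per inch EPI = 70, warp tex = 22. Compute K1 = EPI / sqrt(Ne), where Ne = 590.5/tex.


Formula: K1 = EPI / sqrt(Ne), with Ne = 590.5 / tex_warp
Step 1: Ne = 590.5 / 22 = 26.841
Step 2: sqrt(Ne) = sqrt(26.841) = 5.1808
Step 3: K1 = 70 / 5.1808 = 13.5

13.5
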